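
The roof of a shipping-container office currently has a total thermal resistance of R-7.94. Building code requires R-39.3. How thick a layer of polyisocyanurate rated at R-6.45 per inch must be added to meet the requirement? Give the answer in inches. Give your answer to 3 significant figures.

4.86 in

ΔR = 39.3 − 7.94 = 31.36 ft²·°F·h/BTU
L = ΔR / (R/in) = 31.36/6.45 = 4.862 in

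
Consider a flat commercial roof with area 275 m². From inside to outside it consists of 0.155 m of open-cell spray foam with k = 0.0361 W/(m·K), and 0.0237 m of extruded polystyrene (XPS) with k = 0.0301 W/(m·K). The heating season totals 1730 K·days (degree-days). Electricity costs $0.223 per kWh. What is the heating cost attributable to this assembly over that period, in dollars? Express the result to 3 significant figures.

0.155/0.0361 = 4.294
0.0237/0.0301 = 0.7874
R_total = 4.294 + 0.7874 = 5.081 m²·K/W
E = A × HDD × 24 / R / 1000 = 275 × 1730 × 24 / 5.081 / 1000 = 2247 kWh
Cost = 2247 × 0.223 = $501.1

501 dollars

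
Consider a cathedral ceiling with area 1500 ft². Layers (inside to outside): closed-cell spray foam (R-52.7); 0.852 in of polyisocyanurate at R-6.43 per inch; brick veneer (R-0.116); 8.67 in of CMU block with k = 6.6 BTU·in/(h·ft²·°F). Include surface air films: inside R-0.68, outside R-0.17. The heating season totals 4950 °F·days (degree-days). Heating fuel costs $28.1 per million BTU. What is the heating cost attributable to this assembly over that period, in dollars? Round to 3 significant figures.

82.8 dollars

0.852 × 6.43 = 5.478
8.67/6.6 = 1.314
R_total = 0.68 + 52.7 + 5.478 + 0.116 + 1.314 + 0.17 = 60.46 ft²·°F·h/BTU
E = A × HDD × 24 / R = 1500 × 4950 × 24 / 60.46 = 2948000 BTU
Cost = 2948000/10⁶ × 28.1 = $82.82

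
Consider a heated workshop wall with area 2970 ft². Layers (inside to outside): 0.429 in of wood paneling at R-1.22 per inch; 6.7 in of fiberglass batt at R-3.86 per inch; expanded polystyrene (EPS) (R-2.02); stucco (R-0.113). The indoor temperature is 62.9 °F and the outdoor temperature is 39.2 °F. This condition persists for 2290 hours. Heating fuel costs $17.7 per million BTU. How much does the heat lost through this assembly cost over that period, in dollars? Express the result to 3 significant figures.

0.429 × 1.22 = 0.5234
6.7 × 3.86 = 25.86
R_total = 0.5234 + 25.86 + 2.02 + 0.113 = 28.52 ft²·°F·h/BTU
Q = 2970 × (62.9 − 39.2) / 28.52 = 2468 BTU/h
E = 2468 × 2290 = 5652000 BTU
Cost = 5652000/10⁶ × 17.7 = $100

100 dollars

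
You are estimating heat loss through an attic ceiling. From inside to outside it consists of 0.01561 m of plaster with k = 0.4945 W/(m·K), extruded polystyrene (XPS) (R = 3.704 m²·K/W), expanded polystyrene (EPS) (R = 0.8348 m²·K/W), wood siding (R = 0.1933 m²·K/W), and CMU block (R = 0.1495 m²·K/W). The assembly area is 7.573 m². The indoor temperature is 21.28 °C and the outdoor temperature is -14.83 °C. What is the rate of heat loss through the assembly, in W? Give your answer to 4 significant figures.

0.01561/0.4945 = 0.031567
R_total = 0.031567 + 3.704 + 0.8348 + 0.1933 + 0.1495 = 4.9132 m²·K/W
Q = A·ΔT/R = 7.573 × (21.28 − (-14.83)) / 4.9132 = 55.659 W

55.66 W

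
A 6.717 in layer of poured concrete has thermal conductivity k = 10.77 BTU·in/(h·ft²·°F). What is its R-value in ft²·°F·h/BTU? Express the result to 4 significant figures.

R = L/k = 6.717/10.77 = 0.62368 ft²·°F·h/BTU

0.6237 ft²·°F·h/BTU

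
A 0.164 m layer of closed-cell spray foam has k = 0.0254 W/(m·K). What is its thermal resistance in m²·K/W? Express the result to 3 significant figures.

R = L/k = 0.164/0.0254 = 6.457 m²·K/W

6.46 m²·K/W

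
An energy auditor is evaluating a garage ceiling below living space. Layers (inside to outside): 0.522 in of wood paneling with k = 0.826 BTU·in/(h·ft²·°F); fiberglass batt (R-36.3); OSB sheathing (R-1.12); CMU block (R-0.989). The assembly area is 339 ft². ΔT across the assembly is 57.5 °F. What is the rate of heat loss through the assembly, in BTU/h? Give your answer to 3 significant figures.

499 BTU/h

0.522/0.826 = 0.632
R_total = 0.632 + 36.3 + 1.12 + 0.989 = 39.04 ft²·°F·h/BTU
Q = A·ΔT/R = 339 × 57.5 / 39.04 = 499.3 BTU/h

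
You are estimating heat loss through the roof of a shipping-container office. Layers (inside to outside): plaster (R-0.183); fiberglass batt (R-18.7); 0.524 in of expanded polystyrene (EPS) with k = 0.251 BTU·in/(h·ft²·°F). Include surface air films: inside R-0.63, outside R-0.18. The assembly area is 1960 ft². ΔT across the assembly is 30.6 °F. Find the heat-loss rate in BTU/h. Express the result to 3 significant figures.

2750 BTU/h

0.524/0.251 = 2.088
R_total = 0.63 + 0.183 + 18.7 + 2.088 + 0.18 = 21.78 ft²·°F·h/BTU
Q = A·ΔT/R = 1960 × 30.6 / 21.78 = 2754 BTU/h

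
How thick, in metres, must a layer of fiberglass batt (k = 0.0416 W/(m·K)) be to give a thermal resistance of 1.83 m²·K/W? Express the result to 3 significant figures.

0.0761 m

L = R·k = 1.83 × 0.0416 = 0.07613 m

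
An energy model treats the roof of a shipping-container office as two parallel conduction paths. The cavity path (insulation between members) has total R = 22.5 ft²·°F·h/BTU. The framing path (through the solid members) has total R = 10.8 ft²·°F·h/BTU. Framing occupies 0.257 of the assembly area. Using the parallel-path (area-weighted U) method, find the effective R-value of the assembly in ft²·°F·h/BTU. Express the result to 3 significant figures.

U_eff = 0.743/22.5 + 0.257/10.8 = 0.03302 + 0.0238 = 0.05682
R_eff = 1/U_eff = 17.6 ft²·°F·h/BTU

17.6 ft²·°F·h/BTU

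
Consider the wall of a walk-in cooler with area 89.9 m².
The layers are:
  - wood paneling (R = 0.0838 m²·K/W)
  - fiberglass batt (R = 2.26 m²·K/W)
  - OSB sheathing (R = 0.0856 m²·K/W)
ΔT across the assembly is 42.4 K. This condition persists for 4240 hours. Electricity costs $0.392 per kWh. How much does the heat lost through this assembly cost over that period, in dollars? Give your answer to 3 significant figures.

2610 dollars

R_total = 0.0838 + 2.26 + 0.0856 = 2.429 m²·K/W
Q = 89.9 × 42.4 / 2.429 = 1569 W
E = 1569 W × 4240 h / 1000 = 6653 kWh
Cost = 6653 × 0.392 = $2608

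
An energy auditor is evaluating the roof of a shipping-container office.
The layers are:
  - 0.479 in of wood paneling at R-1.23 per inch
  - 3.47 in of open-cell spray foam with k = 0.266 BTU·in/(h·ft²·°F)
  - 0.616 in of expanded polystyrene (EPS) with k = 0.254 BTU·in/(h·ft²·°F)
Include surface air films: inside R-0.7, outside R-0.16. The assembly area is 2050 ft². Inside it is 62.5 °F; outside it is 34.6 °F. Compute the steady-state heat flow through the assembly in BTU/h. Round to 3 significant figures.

0.479 × 1.23 = 0.5892
3.47/0.266 = 13.05
0.616/0.254 = 2.425
R_total = 0.7 + 0.5892 + 13.05 + 2.425 + 0.16 = 16.92 ft²·°F·h/BTU
Q = A·ΔT/R = 2050 × (62.5 − 34.6) / 16.92 = 3380 BTU/h

3380 BTU/h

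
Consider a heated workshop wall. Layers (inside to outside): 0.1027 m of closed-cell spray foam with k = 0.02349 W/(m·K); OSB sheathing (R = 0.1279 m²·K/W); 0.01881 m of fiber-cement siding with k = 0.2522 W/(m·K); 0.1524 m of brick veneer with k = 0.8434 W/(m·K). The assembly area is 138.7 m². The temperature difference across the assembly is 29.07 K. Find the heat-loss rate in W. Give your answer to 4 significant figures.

0.1027/0.02349 = 4.3721
0.01881/0.2522 = 0.074584
0.1524/0.8434 = 0.1807
R_total = 4.3721 + 0.1279 + 0.074584 + 0.1807 = 4.7553 m²·K/W
Q = A·ΔT/R = 138.7 × 29.07 / 4.7553 = 847.91 W

847.9 W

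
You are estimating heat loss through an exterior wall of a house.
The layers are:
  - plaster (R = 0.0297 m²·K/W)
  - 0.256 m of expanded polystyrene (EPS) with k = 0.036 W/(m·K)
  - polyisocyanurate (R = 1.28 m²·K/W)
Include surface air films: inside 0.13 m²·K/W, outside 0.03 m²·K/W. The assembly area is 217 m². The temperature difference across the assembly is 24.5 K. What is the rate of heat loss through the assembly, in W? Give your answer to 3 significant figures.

0.256/0.036 = 7.111
R_total = 0.13 + 0.0297 + 7.111 + 1.28 + 0.03 = 8.581 m²·K/W
Q = A·ΔT/R = 217 × 24.5 / 8.581 = 619.6 W

620 W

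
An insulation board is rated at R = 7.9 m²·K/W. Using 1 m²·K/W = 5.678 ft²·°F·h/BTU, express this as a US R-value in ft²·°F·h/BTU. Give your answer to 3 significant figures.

44.9 ft²·°F·h/BTU

R_US = 7.9 × 5.678 = 44.86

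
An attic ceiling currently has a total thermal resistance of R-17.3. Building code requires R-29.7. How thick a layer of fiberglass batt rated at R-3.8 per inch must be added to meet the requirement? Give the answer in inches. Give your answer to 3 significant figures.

ΔR = 29.7 − 17.3 = 12.4 ft²·°F·h/BTU
L = ΔR / (R/in) = 12.4/3.8 = 3.263 in

3.26 in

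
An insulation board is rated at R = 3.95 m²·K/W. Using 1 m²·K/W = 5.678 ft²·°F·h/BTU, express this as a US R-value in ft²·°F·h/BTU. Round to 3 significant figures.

R_US = 3.95 × 5.678 = 22.43

22.4 ft²·°F·h/BTU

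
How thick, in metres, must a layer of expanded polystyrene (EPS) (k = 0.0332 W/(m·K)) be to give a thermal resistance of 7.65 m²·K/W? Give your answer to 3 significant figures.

L = R·k = 7.65 × 0.0332 = 0.254 m

0.254 m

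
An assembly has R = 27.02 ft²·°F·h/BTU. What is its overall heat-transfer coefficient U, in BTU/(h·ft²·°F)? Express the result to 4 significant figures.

U = 1/R = 1/27.02 = 0.03701

0.03701 BTU/(h·ft²·°F)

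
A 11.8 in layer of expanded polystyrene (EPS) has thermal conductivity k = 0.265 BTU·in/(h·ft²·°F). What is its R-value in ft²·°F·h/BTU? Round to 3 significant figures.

R = L/k = 11.8/0.265 = 44.53 ft²·°F·h/BTU

44.5 ft²·°F·h/BTU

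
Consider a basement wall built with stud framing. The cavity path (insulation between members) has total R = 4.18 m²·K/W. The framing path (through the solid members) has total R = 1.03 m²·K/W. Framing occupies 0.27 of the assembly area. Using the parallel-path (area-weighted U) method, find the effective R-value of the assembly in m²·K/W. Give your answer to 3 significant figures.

2.29 m²·K/W

U_eff = 0.73/4.18 + 0.27/1.03 = 0.1746 + 0.2621 = 0.4368
R_eff = 1/U_eff = 2.289 m²·K/W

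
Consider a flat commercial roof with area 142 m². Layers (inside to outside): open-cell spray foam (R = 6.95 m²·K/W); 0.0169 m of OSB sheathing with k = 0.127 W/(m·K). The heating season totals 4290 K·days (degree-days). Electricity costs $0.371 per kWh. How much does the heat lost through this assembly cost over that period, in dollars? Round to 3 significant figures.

766 dollars

0.0169/0.127 = 0.1331
R_total = 6.95 + 0.1331 = 7.083 m²·K/W
E = A × HDD × 24 / R / 1000 = 142 × 4290 × 24 / 7.083 / 1000 = 2064 kWh
Cost = 2064 × 0.371 = $765.8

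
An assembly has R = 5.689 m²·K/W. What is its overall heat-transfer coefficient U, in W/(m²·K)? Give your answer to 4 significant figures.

0.1758 W/(m²·K)

U = 1/R = 1/5.689 = 0.17578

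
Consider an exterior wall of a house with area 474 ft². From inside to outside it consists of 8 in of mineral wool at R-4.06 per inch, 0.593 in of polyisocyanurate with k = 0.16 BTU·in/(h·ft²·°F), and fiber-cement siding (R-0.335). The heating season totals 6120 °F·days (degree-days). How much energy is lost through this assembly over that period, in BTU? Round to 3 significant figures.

1910000 BTU

8 × 4.06 = 32.48
0.593/0.16 = 3.706
R_total = 32.48 + 3.706 + 0.335 = 36.52 ft²·°F·h/BTU
E = A × HDD × 24 / R = 474 × 6120 × 24 / 36.52 = 1906000 BTU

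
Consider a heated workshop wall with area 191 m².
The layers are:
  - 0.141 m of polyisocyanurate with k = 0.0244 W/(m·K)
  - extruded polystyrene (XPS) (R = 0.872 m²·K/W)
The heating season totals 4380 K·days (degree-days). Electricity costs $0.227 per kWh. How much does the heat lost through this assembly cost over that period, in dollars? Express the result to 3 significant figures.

0.141/0.0244 = 5.779
R_total = 5.779 + 0.872 = 6.651 m²·K/W
E = A × HDD × 24 / R / 1000 = 191 × 4380 × 24 / 6.651 / 1000 = 3019 kWh
Cost = 3019 × 0.227 = $685.3

685 dollars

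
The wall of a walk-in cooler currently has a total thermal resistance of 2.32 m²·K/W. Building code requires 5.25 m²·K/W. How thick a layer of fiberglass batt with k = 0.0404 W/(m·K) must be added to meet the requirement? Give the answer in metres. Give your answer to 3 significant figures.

ΔR = 5.25 − 2.32 = 2.93 m²·K/W
L = ΔR × k = 2.93 × 0.0404 = 0.1184 m

0.118 m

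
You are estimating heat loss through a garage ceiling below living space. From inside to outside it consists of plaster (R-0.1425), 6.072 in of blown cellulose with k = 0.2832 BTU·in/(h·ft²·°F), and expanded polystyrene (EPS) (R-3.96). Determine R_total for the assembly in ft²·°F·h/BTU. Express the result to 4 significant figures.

6.072/0.2832 = 21.441
R_total = 0.1425 + 21.441 + 3.96 = 25.543 ft²·°F·h/BTU

25.54 ft²·°F·h/BTU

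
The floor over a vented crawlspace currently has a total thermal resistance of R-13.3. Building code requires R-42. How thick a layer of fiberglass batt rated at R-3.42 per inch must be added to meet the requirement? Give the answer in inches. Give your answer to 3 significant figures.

8.39 in

ΔR = 42 − 13.3 = 28.7 ft²·°F·h/BTU
L = ΔR / (R/in) = 28.7/3.42 = 8.392 in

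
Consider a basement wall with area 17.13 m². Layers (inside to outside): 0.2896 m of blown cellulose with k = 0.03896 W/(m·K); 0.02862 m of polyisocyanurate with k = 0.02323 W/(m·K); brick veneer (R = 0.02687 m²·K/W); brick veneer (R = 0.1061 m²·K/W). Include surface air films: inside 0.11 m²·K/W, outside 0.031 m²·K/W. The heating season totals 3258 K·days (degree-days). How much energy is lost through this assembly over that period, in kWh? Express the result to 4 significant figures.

0.2896/0.03896 = 7.4333
0.02862/0.02323 = 1.232
R_total = 0.11 + 7.4333 + 1.232 + 0.02687 + 0.1061 + 0.031 = 8.9393 m²·K/W
E = A × HDD × 24 / R / 1000 = 17.13 × 3258 × 24 / 8.9393 / 1000 = 149.84 kWh

149.8 kWh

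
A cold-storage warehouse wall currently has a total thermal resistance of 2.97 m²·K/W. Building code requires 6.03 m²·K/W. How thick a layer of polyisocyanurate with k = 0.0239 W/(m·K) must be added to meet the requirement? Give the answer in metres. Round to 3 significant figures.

0.0731 m

ΔR = 6.03 − 2.97 = 3.06 m²·K/W
L = ΔR × k = 3.06 × 0.0239 = 0.07313 m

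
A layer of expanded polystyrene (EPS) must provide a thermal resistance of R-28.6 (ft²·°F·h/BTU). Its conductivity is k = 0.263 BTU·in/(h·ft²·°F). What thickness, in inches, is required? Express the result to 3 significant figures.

L = R × k = 28.6 × 0.263 = 7.522 in

7.52 in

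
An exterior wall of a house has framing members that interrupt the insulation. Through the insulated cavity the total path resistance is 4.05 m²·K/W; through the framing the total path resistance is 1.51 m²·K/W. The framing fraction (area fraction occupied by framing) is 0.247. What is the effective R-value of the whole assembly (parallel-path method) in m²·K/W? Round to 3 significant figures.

U_eff = 0.753/4.05 + 0.247/1.51 = 0.1859 + 0.1636 = 0.3495
R_eff = 1/U_eff = 2.861 m²·K/W

2.86 m²·K/W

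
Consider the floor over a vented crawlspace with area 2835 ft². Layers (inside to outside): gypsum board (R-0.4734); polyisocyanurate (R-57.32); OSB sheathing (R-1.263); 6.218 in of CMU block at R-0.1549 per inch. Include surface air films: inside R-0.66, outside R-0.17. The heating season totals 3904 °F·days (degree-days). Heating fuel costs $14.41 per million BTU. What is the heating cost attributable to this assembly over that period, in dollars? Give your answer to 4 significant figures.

6.218 × 0.1549 = 0.96317
R_total = 0.66 + 0.4734 + 57.32 + 1.263 + 0.96317 + 0.17 = 60.85 ft²·°F·h/BTU
E = A × HDD × 24 / R = 2835 × 3904 × 24 / 60.85 = 4365300 BTU
Cost = 4365300/10⁶ × 14.41 = $62.904

62.90 dollars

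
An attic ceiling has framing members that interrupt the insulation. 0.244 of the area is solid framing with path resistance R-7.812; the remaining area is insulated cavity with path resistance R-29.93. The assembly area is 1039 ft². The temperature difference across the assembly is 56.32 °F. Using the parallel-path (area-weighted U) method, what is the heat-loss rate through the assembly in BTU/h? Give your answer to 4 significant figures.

U_eff = 0.756/29.93 + 0.244/7.812 = 0.025259 + 0.031234 = 0.056493
R_eff = 1/U_eff = 17.701 ft²·°F·h/BTU
Q = 1039 × 56.32 / 17.701 = 3305.8 BTU/h

3306 BTU/h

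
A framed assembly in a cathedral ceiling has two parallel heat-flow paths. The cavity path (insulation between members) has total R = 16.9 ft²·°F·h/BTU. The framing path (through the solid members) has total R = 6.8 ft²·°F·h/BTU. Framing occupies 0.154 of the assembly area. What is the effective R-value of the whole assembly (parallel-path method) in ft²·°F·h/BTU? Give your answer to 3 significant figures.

U_eff = 0.846/16.9 + 0.154/6.8 = 0.05006 + 0.02265 = 0.07271
R_eff = 1/U_eff = 13.75 ft²·°F·h/BTU

13.8 ft²·°F·h/BTU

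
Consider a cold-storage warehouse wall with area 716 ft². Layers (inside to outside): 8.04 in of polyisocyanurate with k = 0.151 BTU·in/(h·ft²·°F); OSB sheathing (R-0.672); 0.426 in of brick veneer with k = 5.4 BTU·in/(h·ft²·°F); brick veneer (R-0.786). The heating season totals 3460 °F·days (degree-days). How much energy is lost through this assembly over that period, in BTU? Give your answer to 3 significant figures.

1090000 BTU

8.04/0.151 = 53.25
0.426/5.4 = 0.07889
R_total = 53.25 + 0.672 + 0.07889 + 0.786 = 54.78 ft²·°F·h/BTU
E = A × HDD × 24 / R = 716 × 3460 × 24 / 54.78 = 1085000 BTU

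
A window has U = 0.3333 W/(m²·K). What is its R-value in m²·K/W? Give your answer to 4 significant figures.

R = 1/U = 1/0.3333 = 3.0003

3.000 m²·K/W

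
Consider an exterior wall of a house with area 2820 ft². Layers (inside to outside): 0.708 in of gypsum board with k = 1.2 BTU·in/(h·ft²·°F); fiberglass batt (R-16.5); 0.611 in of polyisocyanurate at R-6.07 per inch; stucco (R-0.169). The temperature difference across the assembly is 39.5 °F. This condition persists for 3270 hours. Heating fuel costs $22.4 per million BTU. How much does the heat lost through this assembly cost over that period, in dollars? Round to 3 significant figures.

389 dollars

0.708/1.2 = 0.59
0.611 × 6.07 = 3.709
R_total = 0.59 + 16.5 + 3.709 + 0.169 = 20.97 ft²·°F·h/BTU
Q = 2820 × 39.5 / 20.97 = 5312 BTU/h
E = 5312 × 3270 = 17370000 BTU
Cost = 17370000/10⁶ × 22.4 = $389.1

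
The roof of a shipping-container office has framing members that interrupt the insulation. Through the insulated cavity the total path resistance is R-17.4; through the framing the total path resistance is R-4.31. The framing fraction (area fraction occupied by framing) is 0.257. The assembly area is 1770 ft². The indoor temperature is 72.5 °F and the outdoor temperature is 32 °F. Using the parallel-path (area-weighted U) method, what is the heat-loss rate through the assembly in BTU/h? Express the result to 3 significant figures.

U_eff = 0.743/17.4 + 0.257/4.31 = 0.0427 + 0.05963 = 0.1023
R_eff = 1/U_eff = 9.772 ft²·°F·h/BTU
Q = 1770 × (72.5 − 32) / 9.772 = 7336 BTU/h

7340 BTU/h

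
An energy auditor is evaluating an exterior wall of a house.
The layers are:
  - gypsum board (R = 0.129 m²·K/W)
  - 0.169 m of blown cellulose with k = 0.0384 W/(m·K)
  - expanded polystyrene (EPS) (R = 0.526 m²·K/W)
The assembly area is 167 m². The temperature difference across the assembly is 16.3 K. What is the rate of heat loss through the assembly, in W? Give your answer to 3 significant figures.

538 W

0.169/0.0384 = 4.401
R_total = 0.129 + 4.401 + 0.526 = 5.056 m²·K/W
Q = A·ΔT/R = 167 × 16.3 / 5.056 = 538.4 W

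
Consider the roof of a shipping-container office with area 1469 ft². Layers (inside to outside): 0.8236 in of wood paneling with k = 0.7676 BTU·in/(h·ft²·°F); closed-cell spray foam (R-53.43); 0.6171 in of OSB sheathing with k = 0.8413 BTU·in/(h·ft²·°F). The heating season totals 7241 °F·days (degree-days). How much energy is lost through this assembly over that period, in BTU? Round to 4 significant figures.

0.8236/0.7676 = 1.073
0.6171/0.8413 = 0.73351
R_total = 1.073 + 53.43 + 0.73351 = 55.236 ft²·°F·h/BTU
E = A × HDD × 24 / R = 1469 × 7241 × 24 / 55.236 = 4621700 BTU

4622000 BTU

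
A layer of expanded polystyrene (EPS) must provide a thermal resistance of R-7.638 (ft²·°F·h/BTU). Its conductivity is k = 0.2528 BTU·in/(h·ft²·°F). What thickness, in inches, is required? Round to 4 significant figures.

1.931 in

L = R × k = 7.638 × 0.2528 = 1.9309 in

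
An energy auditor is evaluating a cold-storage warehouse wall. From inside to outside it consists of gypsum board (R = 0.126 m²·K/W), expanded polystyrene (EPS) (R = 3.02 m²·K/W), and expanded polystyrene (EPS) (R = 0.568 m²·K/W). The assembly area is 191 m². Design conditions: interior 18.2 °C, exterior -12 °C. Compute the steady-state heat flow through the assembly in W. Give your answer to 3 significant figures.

R_total = 0.126 + 3.02 + 0.568 = 3.714 m²·K/W
Q = A·ΔT/R = 191 × (18.2 − (-12)) / 3.714 = 1553 W

1550 W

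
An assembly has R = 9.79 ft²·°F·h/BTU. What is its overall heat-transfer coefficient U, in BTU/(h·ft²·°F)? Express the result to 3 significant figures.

0.102 BTU/(h·ft²·°F)

U = 1/R = 1/9.79 = 0.1021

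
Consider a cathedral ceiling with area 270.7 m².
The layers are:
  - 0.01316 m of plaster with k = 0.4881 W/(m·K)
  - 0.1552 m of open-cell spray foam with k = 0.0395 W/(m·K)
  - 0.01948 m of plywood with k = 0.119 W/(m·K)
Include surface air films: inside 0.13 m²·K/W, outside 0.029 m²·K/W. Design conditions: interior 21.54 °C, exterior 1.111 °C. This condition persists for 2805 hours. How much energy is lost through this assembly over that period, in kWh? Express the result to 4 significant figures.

0.01316/0.4881 = 0.026962
0.1552/0.0395 = 3.9291
0.01948/0.119 = 0.1637
R_total = 0.13 + 0.026962 + 3.9291 + 0.1637 + 0.029 = 4.2788 m²·K/W
Q = 270.7 × (21.54 − 1.111) / 4.2788 = 1292.5 W
E = 1292.5 W × 2805 h / 1000 = 3625.3 kWh

3625 kWh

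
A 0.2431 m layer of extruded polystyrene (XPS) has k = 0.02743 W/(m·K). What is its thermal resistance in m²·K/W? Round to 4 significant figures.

8.863 m²·K/W

R = L/k = 0.2431/0.02743 = 8.8626 m²·K/W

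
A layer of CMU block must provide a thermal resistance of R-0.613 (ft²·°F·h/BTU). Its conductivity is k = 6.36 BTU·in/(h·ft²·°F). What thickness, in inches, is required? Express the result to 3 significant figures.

L = R × k = 0.613 × 6.36 = 3.899 in

3.90 in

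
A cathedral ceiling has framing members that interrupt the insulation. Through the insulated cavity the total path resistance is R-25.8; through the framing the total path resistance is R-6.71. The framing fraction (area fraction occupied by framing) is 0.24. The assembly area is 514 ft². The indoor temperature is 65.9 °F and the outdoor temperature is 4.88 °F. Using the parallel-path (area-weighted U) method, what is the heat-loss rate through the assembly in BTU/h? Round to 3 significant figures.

U_eff = 0.76/25.8 + 0.24/6.71 = 0.02946 + 0.03577 = 0.06522
R_eff = 1/U_eff = 15.33 ft²·°F·h/BTU
Q = 514 × (65.9 − 4.88) / 15.33 = 2046 BTU/h

2050 BTU/h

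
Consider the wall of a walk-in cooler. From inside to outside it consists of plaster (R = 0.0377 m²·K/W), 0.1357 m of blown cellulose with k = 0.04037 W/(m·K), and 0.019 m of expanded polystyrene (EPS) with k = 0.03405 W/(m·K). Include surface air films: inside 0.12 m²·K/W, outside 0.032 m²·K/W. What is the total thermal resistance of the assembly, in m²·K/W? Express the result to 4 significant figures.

4.109 m²·K/W

0.1357/0.04037 = 3.3614
0.019/0.03405 = 0.558
R_total = 0.12 + 0.0377 + 3.3614 + 0.558 + 0.032 = 4.1091 m²·K/W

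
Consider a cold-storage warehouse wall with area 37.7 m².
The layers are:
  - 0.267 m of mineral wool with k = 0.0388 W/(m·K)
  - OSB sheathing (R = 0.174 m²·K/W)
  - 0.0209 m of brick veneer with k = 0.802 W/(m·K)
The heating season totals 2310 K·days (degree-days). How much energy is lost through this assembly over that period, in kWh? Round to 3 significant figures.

295 kWh

0.267/0.0388 = 6.881
0.0209/0.802 = 0.02606
R_total = 6.881 + 0.174 + 0.02606 = 7.082 m²·K/W
E = A × HDD × 24 / R / 1000 = 37.7 × 2310 × 24 / 7.082 / 1000 = 295.1 kWh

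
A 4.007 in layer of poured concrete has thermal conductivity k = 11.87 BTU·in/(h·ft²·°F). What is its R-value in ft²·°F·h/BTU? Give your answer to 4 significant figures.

0.3376 ft²·°F·h/BTU

R = L/k = 4.007/11.87 = 0.33757 ft²·°F·h/BTU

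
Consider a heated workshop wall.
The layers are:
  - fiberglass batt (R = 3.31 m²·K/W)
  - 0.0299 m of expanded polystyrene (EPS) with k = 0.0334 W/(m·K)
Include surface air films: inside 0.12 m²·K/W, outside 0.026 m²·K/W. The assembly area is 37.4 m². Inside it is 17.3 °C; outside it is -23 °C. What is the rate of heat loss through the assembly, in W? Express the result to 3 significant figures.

0.0299/0.0334 = 0.8952
R_total = 0.12 + 3.31 + 0.8952 + 0.026 = 4.351 m²·K/W
Q = A·ΔT/R = 37.4 × (17.3 − (-23)) / 4.351 = 346.4 W

346 W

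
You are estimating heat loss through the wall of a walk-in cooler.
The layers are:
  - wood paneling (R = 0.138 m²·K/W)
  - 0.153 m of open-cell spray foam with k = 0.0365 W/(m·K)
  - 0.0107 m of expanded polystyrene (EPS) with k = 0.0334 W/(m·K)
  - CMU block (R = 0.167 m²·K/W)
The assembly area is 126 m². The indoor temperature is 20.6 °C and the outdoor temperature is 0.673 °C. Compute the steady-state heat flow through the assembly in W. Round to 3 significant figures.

521 W

0.153/0.0365 = 4.192
0.0107/0.0334 = 0.3204
R_total = 0.138 + 4.192 + 0.3204 + 0.167 = 4.817 m²·K/W
Q = A·ΔT/R = 126 × (20.6 − 0.673) / 4.817 = 521.2 W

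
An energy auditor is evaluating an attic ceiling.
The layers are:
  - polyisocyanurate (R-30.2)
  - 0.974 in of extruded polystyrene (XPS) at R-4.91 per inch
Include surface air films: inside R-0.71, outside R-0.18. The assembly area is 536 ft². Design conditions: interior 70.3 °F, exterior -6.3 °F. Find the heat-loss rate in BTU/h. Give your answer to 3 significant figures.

0.974 × 4.91 = 4.782
R_total = 0.71 + 30.2 + 4.782 + 0.18 = 35.87 ft²·°F·h/BTU
Q = A·ΔT/R = 536 × (70.3 − (-6.3)) / 35.87 = 1145 BTU/h

1140 BTU/h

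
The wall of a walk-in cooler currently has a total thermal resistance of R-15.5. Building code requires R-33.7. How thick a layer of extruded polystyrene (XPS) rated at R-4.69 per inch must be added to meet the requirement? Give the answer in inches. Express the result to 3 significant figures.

ΔR = 33.7 − 15.5 = 18.2 ft²·°F·h/BTU
L = ΔR / (R/in) = 18.2/4.69 = 3.881 in

3.88 in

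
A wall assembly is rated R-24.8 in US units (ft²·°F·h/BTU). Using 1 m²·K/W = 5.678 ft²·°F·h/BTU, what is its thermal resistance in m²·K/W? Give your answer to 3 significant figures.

R_SI = 24.8/5.678 = 4.368

4.37 m²·K/W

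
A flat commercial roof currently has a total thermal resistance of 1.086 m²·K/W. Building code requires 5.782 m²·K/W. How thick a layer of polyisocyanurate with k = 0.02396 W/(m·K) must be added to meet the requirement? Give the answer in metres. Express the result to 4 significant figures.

ΔR = 5.782 − 1.086 = 4.696 m²·K/W
L = ΔR × k = 4.696 × 0.02396 = 0.11252 m

0.1125 m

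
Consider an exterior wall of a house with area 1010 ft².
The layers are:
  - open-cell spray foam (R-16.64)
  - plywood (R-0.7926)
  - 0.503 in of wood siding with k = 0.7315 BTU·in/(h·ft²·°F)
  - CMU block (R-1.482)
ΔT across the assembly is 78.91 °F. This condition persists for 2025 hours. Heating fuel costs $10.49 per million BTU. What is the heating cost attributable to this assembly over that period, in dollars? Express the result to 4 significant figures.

86.37 dollars

0.503/0.7315 = 0.68763
R_total = 16.64 + 0.7926 + 0.68763 + 1.482 = 19.602 ft²·°F·h/BTU
Q = 1010 × 78.91 / 19.602 = 4065.8 BTU/h
E = 4065.8 × 2025 = 8233300 BTU
Cost = 8233300/10⁶ × 10.49 = $86.367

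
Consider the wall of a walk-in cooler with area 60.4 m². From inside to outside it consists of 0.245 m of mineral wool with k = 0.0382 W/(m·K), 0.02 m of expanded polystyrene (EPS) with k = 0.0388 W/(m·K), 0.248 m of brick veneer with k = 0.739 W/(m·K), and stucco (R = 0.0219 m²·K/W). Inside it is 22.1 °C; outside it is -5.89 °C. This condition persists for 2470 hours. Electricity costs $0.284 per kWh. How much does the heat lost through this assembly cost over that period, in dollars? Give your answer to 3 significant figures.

163 dollars

0.245/0.0382 = 6.414
0.02/0.0388 = 0.5155
0.248/0.739 = 0.3356
R_total = 6.414 + 0.5155 + 0.3356 + 0.0219 = 7.287 m²·K/W
Q = 60.4 × (22.1 − (-5.89)) / 7.287 = 232 W
E = 232 W × 2470 h / 1000 = 573.1 kWh
Cost = 573.1 × 0.284 = $162.8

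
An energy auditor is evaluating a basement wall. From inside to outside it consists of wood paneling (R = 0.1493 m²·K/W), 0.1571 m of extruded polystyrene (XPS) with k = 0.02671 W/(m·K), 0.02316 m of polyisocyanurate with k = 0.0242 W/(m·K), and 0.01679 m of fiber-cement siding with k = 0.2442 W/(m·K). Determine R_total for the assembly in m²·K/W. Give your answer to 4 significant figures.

0.1571/0.02671 = 5.8817
0.02316/0.0242 = 0.95702
0.01679/0.2442 = 0.068755
R_total = 0.1493 + 5.8817 + 0.95702 + 0.068755 = 7.0568 m²·K/W

7.057 m²·K/W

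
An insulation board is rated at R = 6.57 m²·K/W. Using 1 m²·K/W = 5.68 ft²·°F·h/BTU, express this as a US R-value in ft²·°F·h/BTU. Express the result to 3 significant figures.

37.3 ft²·°F·h/BTU

R_US = 6.57 × 5.68 = 37.32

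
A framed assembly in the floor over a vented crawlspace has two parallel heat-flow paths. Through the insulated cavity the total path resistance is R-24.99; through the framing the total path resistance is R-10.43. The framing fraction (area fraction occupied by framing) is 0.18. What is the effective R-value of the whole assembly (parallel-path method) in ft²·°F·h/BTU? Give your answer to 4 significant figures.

U_eff = 0.82/24.99 + 0.18/10.43 = 0.032813 + 0.017258 = 0.050071
R_eff = 1/U_eff = 19.972 ft²·°F·h/BTU

19.97 ft²·°F·h/BTU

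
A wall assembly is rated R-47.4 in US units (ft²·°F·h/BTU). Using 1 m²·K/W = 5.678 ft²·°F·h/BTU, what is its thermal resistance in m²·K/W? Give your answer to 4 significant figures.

8.348 m²·K/W

R_SI = 47.4/5.678 = 8.348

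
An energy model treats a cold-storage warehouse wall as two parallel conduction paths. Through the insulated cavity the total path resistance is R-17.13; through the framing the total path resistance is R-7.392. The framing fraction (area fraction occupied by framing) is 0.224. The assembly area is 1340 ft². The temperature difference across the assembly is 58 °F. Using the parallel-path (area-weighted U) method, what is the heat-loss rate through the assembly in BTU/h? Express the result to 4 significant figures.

5876 BTU/h

U_eff = 0.776/17.13 + 0.224/7.392 = 0.045301 + 0.030303 = 0.075604
R_eff = 1/U_eff = 13.227 ft²·°F·h/BTU
Q = 1340 × 58 / 13.227 = 5875.9 BTU/h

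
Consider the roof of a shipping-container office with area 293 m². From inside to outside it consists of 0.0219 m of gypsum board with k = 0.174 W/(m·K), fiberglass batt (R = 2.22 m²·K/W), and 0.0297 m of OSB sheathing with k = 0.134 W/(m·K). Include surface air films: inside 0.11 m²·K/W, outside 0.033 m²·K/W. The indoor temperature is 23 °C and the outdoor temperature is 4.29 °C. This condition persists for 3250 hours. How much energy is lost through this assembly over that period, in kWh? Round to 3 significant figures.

0.0219/0.174 = 0.1259
0.0297/0.134 = 0.2216
R_total = 0.11 + 0.1259 + 2.22 + 0.2216 + 0.033 = 2.711 m²·K/W
Q = 293 × (23 − 4.29) / 2.711 = 2023 W
E = 2023 W × 3250 h / 1000 = 6573 kWh

6570 kWh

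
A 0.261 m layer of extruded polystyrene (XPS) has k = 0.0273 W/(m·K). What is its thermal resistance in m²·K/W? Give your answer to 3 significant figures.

9.56 m²·K/W

R = L/k = 0.261/0.0273 = 9.56 m²·K/W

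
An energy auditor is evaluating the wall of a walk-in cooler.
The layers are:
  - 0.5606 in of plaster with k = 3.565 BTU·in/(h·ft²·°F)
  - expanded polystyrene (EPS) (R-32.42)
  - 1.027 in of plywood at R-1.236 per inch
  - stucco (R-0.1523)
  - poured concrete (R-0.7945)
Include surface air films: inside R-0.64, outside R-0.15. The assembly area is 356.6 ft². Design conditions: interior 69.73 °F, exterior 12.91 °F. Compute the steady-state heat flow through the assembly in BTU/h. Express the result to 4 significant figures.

569.4 BTU/h

0.5606/3.565 = 0.15725
1.027 × 1.236 = 1.2694
R_total = 0.64 + 0.15725 + 32.42 + 1.2694 + 0.1523 + 0.7945 + 0.15 = 35.583 ft²·°F·h/BTU
Q = A·ΔT/R = 356.6 × (69.73 − 12.91) / 35.583 = 569.42 BTU/h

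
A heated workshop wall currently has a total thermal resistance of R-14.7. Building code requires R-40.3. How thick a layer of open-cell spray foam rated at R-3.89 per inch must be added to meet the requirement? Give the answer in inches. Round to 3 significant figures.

ΔR = 40.3 − 14.7 = 25.6 ft²·°F·h/BTU
L = ΔR / (R/in) = 25.6/3.89 = 6.581 in

6.58 in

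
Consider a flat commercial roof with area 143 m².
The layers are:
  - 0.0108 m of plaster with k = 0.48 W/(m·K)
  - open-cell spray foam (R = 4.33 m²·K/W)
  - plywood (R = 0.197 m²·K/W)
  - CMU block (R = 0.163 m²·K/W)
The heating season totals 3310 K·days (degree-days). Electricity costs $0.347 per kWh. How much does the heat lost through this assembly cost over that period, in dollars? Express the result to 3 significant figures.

0.0108/0.48 = 0.0225
R_total = 0.0225 + 4.33 + 0.197 + 0.163 = 4.713 m²·K/W
E = A × HDD × 24 / R / 1000 = 143 × 3310 × 24 / 4.713 / 1000 = 2411 kWh
Cost = 2411 × 0.347 = $836.5

836 dollars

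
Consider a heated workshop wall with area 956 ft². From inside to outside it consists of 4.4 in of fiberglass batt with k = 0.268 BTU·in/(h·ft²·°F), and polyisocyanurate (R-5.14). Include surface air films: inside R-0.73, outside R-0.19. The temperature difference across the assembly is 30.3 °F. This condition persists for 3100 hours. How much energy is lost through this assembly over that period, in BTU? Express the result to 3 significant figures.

3990000 BTU

4.4/0.268 = 16.42
R_total = 0.73 + 16.42 + 5.14 + 0.19 = 22.48 ft²·°F·h/BTU
Q = 956 × 30.3 / 22.48 = 1289 BTU/h
E = 1289 × 3100 = 3995000 BTU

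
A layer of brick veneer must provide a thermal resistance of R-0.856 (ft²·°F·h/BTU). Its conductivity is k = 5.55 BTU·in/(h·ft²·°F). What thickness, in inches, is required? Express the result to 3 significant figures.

L = R × k = 0.856 × 5.55 = 4.751 in

4.75 in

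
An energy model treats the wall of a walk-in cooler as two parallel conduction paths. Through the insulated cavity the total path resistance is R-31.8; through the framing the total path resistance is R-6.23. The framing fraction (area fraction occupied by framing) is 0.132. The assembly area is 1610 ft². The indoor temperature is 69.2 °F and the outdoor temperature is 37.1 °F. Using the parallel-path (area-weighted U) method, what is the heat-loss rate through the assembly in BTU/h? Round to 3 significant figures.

2510 BTU/h

U_eff = 0.868/31.8 + 0.132/6.23 = 0.0273 + 0.02119 = 0.04848
R_eff = 1/U_eff = 20.63 ft²·°F·h/BTU
Q = 1610 × (69.2 − 37.1) / 20.63 = 2506 BTU/h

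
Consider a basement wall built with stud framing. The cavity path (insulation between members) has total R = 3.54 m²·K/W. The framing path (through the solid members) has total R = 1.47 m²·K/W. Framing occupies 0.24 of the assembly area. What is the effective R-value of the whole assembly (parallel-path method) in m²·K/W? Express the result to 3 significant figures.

2.65 m²·K/W

U_eff = 0.76/3.54 + 0.24/1.47 = 0.2147 + 0.1633 = 0.378
R_eff = 1/U_eff = 2.646 m²·K/W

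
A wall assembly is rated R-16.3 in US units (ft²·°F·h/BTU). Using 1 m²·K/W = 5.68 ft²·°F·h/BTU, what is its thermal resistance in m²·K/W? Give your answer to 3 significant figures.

R_SI = 16.3/5.68 = 2.87

2.87 m²·K/W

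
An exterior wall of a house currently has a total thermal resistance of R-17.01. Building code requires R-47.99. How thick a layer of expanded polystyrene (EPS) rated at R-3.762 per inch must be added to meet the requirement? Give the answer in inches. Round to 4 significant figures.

8.235 in

ΔR = 47.99 − 17.01 = 30.98 ft²·°F·h/BTU
L = ΔR / (R/in) = 30.98/3.762 = 8.235 in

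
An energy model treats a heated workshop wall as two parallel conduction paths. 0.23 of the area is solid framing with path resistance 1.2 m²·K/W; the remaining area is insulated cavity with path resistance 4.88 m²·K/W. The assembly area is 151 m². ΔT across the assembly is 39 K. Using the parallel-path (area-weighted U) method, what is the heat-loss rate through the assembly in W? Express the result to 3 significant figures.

2060 W

U_eff = 0.77/4.88 + 0.23/1.2 = 0.1578 + 0.1917 = 0.3495
R_eff = 1/U_eff = 2.862 m²·K/W
Q = 151 × 39 / 2.862 = 2058 W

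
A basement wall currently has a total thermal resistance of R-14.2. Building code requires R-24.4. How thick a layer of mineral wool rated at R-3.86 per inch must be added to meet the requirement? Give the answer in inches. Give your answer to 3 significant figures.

2.64 in

ΔR = 24.4 − 14.2 = 10.2 ft²·°F·h/BTU
L = ΔR / (R/in) = 10.2/3.86 = 2.642 in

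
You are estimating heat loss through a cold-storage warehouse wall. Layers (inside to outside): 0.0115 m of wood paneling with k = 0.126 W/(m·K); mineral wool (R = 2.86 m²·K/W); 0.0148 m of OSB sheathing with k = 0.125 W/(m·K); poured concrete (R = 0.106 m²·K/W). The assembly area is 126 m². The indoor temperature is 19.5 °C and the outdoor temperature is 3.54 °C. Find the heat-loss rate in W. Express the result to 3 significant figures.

633 W

0.0115/0.126 = 0.09127
0.0148/0.125 = 0.1184
R_total = 0.09127 + 2.86 + 0.1184 + 0.106 = 3.176 m²·K/W
Q = A·ΔT/R = 126 × (19.5 − 3.54) / 3.176 = 633.2 W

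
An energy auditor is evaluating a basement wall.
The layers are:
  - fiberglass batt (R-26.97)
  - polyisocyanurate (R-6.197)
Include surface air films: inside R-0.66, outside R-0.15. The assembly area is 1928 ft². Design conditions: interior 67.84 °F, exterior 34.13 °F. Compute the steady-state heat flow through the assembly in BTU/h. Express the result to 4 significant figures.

R_total = 0.66 + 26.97 + 6.197 + 0.15 = 33.977 ft²·°F·h/BTU
Q = A·ΔT/R = 1928 × (67.84 − 34.13) / 33.977 = 1912.8 BTU/h

1913 BTU/h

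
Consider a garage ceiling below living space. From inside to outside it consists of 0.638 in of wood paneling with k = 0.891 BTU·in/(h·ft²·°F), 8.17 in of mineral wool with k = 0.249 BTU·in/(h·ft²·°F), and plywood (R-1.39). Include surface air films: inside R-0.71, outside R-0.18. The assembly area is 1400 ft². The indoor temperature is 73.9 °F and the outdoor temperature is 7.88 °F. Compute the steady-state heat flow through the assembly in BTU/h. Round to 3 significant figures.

2580 BTU/h

0.638/0.891 = 0.716
8.17/0.249 = 32.81
R_total = 0.71 + 0.716 + 32.81 + 1.39 + 0.18 = 35.81 ft²·°F·h/BTU
Q = A·ΔT/R = 1400 × (73.9 − 7.88) / 35.81 = 2581 BTU/h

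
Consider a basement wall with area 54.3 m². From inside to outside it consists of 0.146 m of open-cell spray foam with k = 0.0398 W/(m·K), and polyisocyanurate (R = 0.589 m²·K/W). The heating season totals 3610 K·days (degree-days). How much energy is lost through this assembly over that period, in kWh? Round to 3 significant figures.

1110 kWh

0.146/0.0398 = 3.668
R_total = 3.668 + 0.589 = 4.257 m²·K/W
E = A × HDD × 24 / R / 1000 = 54.3 × 3610 × 24 / 4.257 / 1000 = 1105 kWh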